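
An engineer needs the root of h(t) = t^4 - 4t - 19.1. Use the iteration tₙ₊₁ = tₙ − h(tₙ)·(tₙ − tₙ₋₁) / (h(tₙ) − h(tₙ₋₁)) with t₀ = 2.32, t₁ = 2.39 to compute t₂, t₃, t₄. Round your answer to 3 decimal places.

2.308, 2.307, 2.307

h(2.32) = 0.59023, h(2.39) = 3.96809
t₂ = 2.39000 − 3.96809·(2.39000 − 2.32000) / (3.96809 − 0.59023) = 2.39000 − (0.27777)/(3.37786) = 2.30777
h(2.30777) = 0.03303
t₃ = 2.30777 − 0.03303·(2.30777 − 2.39000) / (0.03303 − 3.96809) = 2.30777 − (-0.00272)/(-3.93506) = 2.30708
h(2.30708) = 0.00187
t₄ = 2.30708 − 0.00187·(2.30708 − 2.30777) / (0.00187 − 0.03303) = 2.30708 − (0.00000)/(-0.03115) = 2.30704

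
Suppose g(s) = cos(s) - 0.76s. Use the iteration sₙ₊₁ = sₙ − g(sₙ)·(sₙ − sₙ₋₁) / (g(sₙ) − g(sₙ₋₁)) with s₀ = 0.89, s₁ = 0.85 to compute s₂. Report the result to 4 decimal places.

g(0.89) = -0.046988, g(0.85) = 0.013983
s₂ = 0.850000 − 0.013983·(0.850000 − 0.890000) / (0.013983 − (-0.046988)) = 0.850000 − (-0.000559)/(0.060971) = 0.859174

0.8592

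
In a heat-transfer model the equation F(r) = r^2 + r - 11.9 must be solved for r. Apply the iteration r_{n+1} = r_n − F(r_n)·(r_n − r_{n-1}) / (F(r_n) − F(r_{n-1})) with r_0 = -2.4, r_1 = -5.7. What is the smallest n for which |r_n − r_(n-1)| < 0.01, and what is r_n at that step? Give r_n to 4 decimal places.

n = 5, r_n = -3.9856

F(-2.4) = -8.540000, F(-5.7) = 14.890000
r_2 = -5.700000 − 14.890000·(-3.300000)/(23.430000) = -3.602817;  |Δ| = 2.097183
F(-3.602817) = -2.522527
r_3 = -3.602817 − (-2.522527)·(2.097183)/(-17.412527) = -3.906633;  |Δ| = 0.303816
F(-3.906633) = -0.544853
r_4 = -3.906633 − (-0.544853)·(-0.303816)/(1.977674) = -3.990335;  |Δ| = 0.083702
F(-3.990335) = 0.032436
r_5 = -3.990335 − 0.032436·(-0.083702)/(0.577289) = -3.985632;  |Δ| = 0.004703
|r_5 − r_4| = 0.004703 < 0.01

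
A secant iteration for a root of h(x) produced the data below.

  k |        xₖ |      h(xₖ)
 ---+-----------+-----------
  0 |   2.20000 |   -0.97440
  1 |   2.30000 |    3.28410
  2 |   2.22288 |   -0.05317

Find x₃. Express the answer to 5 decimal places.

x₃ = 2.22288 − (-0.05317)·(2.22288 − 2.30000) / (-0.05317 − 3.28410)
   = 2.22288 − (0.0041005)/(-3.3372700) = 2.2241087

2.22411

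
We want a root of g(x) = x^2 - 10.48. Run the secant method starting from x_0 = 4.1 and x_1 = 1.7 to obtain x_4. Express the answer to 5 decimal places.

g(4.1) = 6.3300000, g(1.7) = -7.5900000
x_2 = 1.7000000 − (-7.5900000)·(1.7000000 − 4.1000000) / (-7.5900000 − 6.3300000) = 1.7000000 − (18.2160000)/(-13.9200000) = 3.0086207
g(3.0086207) = -1.4282015
x_3 = 3.0086207 − (-1.4282015)·(3.0086207 − 1.7000000) / (-1.4282015 − (-7.5900000)) = 3.0086207 − (-1.8689741)/(6.1617985) = 3.3119370
g(3.3119370) = 0.4889268
x_4 = 3.3119370 − 0.4889268·(3.3119370 − 3.0086207) / (0.4889268 − (-1.4282015)) = 3.3119370 − (0.1482995)/(1.9171284) = 3.2345820

3.23458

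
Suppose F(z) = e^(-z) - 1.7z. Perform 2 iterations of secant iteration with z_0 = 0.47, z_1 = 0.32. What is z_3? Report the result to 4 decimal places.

F(0.47) = -0.173998, F(0.32) = 0.182149
z_2 = 0.320000 − 0.182149·(0.320000 − 0.470000) / (0.182149 − (-0.173998)) = 0.320000 − (-0.027322)/(0.356147) = 0.396717
F(0.396717) = -0.001894
z_3 = 0.396717 − (-0.001894)·(0.396717 − 0.320000) / (-0.001894 − 0.182149) = 0.396717 − (-0.000145)/(-0.184043) = 0.395927

0.3959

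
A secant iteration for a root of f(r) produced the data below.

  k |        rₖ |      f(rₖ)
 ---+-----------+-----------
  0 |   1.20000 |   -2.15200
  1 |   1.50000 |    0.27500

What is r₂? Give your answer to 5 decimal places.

r₂ = 1.50000 − 0.27500·(1.50000 − 1.20000) / (0.27500 − (-2.15200))
   = 1.50000 − (0.0825000)/(2.4270000) = 1.4660074

1.46601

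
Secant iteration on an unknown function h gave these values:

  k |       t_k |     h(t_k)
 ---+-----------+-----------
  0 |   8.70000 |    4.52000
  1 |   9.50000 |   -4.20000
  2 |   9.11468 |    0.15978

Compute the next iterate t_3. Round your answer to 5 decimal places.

9.12880

t_3 = 9.11468 − 0.15978·(9.11468 − 9.50000) / (0.15978 − (-4.20000))
   = 9.11468 − (-0.0615664)/(4.3597800) = 9.1288015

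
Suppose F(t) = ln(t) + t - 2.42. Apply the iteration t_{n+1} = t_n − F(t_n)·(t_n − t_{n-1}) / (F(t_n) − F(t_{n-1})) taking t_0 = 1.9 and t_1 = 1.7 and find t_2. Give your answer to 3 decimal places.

1.822

F(1.9) = 0.12185, F(1.7) = -0.18937
t_2 = 1.70000 − (-0.18937)·(1.70000 − 1.90000) / (-0.18937 − 0.12185) = 1.70000 − (0.03787)/(-0.31123) = 1.82169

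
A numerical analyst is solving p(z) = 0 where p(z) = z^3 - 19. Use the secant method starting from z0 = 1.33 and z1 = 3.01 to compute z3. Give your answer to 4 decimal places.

2.6417

p(1.33) = -16.647363, p(3.01) = 8.270901
z2 = 3.010000 − 8.270901·(3.010000 − 1.330000) / (8.270901 − (-16.647363)) = 3.010000 − (13.895114)/(24.918264) = 2.452372
p(2.452372) = -4.251114
z3 = 2.452372 − (-4.251114)·(2.452372 − 3.010000) / (-4.251114 − 8.270901) = 2.452372 − (2.370539)/(-12.522015) = 2.641682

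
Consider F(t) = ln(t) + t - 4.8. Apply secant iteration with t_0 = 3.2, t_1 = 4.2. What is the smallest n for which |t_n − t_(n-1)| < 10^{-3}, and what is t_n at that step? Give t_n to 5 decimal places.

F(3.2) = -0.4368492, F(4.2) = 0.8350845
t_2 = 4.2000000 − 0.8350845·(1.0000000)/(1.2719337) = 3.5434528;  |Δ| = 0.6565472
F(3.5434528) = 0.0085544
t_3 = 3.5434528 − 0.0085544·(-0.6565472)/(-0.8265301) = 3.5366577;  |Δ| = 0.0067951
F(3.5366577) = -0.0001602
t_4 = 3.5366577 − (-0.0001602)·(-0.0067951)/(-0.0087146) = 3.5367826;  |Δ| = 0.0001249
|t_4 − t_3| = 0.0001249 < 10^{-3}

n = 4, t_n = 3.53678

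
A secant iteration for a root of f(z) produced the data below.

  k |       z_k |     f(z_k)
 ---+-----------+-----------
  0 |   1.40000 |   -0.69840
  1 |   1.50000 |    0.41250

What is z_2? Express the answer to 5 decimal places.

1.46287

z_2 = 1.50000 − 0.41250·(1.50000 − 1.40000) / (0.41250 − (-0.69840))
   = 1.50000 − (0.0412500)/(1.1109000) = 1.4628679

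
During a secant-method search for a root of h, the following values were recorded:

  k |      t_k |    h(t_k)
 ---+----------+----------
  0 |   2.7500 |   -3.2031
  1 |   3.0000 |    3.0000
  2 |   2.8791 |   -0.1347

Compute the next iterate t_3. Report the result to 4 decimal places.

2.8843

t_3 = 2.8791 − (-0.1347)·(2.8791 − 3.0000) / (-0.1347 − 3.0000)
   = 2.8791 − (0.016285)/(-3.134700) = 2.884295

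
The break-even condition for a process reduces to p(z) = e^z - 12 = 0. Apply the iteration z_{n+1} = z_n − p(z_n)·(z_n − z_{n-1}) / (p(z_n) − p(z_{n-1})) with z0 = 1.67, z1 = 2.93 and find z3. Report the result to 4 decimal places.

2.4454

p(1.67) = -6.687832, p(2.93) = 6.727630
z2 = 2.930000 − 6.727630·(2.930000 − 1.670000) / (6.727630 − (-6.687832)) = 2.930000 − (8.476814)/(13.415463) = 2.298131
p(2.298131) = -2.044441
z3 = 2.298131 − (-2.044441)·(2.298131 − 2.930000) / (-2.044441 − 6.727630) = 2.298131 − (1.291819)/(-8.772072) = 2.445396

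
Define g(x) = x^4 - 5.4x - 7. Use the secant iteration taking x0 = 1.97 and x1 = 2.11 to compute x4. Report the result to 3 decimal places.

2.064

g(1.97) = -2.57662, g(2.11) = 1.42719
x2 = 2.11000 − 1.42719·(2.11000 − 1.97000) / (1.42719 − (-2.57662)) = 2.11000 − (0.19981)/(4.00381) = 2.06010
g(2.06010) = -0.11303
x3 = 2.06010 − (-0.11303)·(2.06010 − 2.11000) / (-0.11303 − 1.42719) = 2.06010 − (0.00564)/(-1.54022) = 2.06376
g(2.06376) = -0.00439
x4 = 2.06376 − (-0.00439)·(2.06376 − 2.06010) / (-0.00439 − (-0.11303)) = 2.06376 − (-0.00002)/(0.10864) = 2.06391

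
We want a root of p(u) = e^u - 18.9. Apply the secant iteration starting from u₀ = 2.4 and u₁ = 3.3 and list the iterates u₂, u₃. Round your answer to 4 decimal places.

p(2.4) = -7.876824, p(3.3) = 8.212639
u₂ = 3.300000 − 8.212639·(3.300000 − 2.400000) / (8.212639 − (-7.876824)) = 3.300000 − (7.391375)/(16.089463) = 2.840608
p(2.840608) = -1.773830
u₃ = 2.840608 − (-1.773830)·(2.840608 − 3.300000) / (-1.773830 − 8.212639) = 2.840608 − (0.814884)/(-9.986469) = 2.922207

2.8406, 2.9222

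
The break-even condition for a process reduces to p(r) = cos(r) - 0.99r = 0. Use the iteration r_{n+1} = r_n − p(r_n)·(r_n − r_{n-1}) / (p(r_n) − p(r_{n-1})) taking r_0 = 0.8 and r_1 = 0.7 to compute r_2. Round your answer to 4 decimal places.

0.7430

p(0.8) = -0.095293, p(0.7) = 0.071842
r_2 = 0.700000 − 0.071842·(0.700000 − 0.800000) / (0.071842 − (-0.095293)) = 0.700000 − (-0.007184)/(0.167135) = 0.742984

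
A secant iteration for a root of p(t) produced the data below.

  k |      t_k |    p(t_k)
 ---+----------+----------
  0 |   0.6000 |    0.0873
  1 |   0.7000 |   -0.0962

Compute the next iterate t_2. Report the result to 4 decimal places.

0.6476

t_2 = 0.7000 − (-0.0962)·(0.7000 − 0.6000) / (-0.0962 − 0.0873)
   = 0.7000 − (-0.009620)/(-0.183500) = 0.647575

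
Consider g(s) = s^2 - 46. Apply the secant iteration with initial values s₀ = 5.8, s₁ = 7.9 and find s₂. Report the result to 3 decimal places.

6.702

g(5.8) = -12.36000, g(7.9) = 16.41000
s₂ = 7.90000 − 16.41000·(7.90000 − 5.80000) / (16.41000 − (-12.36000)) = 7.90000 − (34.46100)/(28.77000) = 6.70219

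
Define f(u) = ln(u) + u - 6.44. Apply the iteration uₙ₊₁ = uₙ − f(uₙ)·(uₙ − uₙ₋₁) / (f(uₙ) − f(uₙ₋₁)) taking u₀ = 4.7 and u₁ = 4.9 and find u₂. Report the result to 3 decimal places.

f(4.7) = -0.19244, f(4.9) = 0.04924
u₂ = 4.90000 − 0.04924·(4.90000 − 4.70000) / (0.04924 − (-0.19244)) = 4.90000 − (0.00985)/(0.24167) = 4.85925

4.859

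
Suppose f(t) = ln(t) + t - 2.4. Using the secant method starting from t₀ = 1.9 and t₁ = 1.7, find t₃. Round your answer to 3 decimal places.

f(1.9) = 0.14185, f(1.7) = -0.16937
t₂ = 1.70000 − (-0.16937)·(1.70000 − 1.90000) / (-0.16937 − 0.14185) = 1.70000 − (0.03387)/(-0.31123) = 1.80884
f(1.80884) = 0.00153
t₃ = 1.80884 − 0.00153·(1.80884 − 1.70000) / (0.00153 − (-0.16937)) = 1.80884 − (0.00017)/(0.17090) = 1.80787

1.808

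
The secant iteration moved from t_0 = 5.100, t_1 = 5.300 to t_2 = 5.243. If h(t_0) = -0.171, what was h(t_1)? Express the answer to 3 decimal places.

The secant line through (5.100, -0.171) and (5.300, h(t_1)) crosses zero at t_2 = 5.243.
So (5.100, -0.171), (5.300, h(t_1)), (5.243, 0) are collinear:
h(t_1) = -0.171 · (5.300 − 5.243) / (5.100 − 5.243) = -0.171 · (0.05700)/(-0.14300) = 0.06816

0.068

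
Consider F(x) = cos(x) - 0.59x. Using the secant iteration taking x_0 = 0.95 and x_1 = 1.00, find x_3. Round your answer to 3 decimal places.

F(0.95) = 0.02118, F(1.00) = -0.04970
x_2 = 1.00000 − (-0.04970)·(1.00000 − 0.95000) / (-0.04970 − 0.02118) = 1.00000 − (-0.00248)/(-0.07088) = 0.96494
F(0.96494) = 0.00015
x_3 = 0.96494 − 0.00015·(0.96494 − 1.00000) / (0.00015 − (-0.04970)) = 0.96494 − (-0.00001)/(0.04985) = 0.96505

0.965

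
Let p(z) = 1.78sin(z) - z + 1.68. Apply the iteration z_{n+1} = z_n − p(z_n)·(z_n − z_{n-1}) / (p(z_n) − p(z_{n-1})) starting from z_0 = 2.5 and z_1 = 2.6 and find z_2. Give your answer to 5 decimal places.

p(2.5) = 0.2452804, p(2.6) = -0.0024076
z_2 = 2.6000000 − (-0.0024076)·(2.6000000 − 2.5000000) / (-0.0024076 − 0.2452804) = 2.6000000 − (-0.0002408)/(-0.2476880) = 2.5990280

2.59903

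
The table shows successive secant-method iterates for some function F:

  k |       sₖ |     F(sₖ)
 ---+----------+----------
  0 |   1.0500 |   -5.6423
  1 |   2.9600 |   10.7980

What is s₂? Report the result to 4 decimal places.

s₂ = 2.9600 − 10.7980·(2.9600 − 1.0500) / (10.7980 − (-5.6423))
   = 2.9600 − (20.624180)/(16.440300) = 1.705511

1.7055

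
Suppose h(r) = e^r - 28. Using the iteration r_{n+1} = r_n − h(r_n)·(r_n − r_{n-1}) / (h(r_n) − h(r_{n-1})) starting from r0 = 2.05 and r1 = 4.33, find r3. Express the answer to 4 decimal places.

h(2.05) = -20.232099, h(4.33) = 47.944287
r2 = 4.330000 − 47.944287·(4.330000 − 2.050000) / (47.944287 − (-20.232099)) = 4.330000 − (109.312973)/(68.176385) = 2.726615
h(2.726615) = -12.718922
r3 = 2.726615 − (-12.718922)·(2.726615 − 4.330000) / (-12.718922 − 47.944287) = 2.726615 − (20.393326)/(-60.663209) = 3.062788

3.0628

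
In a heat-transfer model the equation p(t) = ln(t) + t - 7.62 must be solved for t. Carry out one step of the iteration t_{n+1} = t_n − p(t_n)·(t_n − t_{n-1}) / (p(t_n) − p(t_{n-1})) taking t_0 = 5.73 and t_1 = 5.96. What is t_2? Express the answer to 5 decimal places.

5.85320

p(5.73) = -0.1442845, p(5.96) = 0.1250705
t_2 = 5.9600000 − 0.1250705·(5.9600000 − 5.7300000) / (0.1250705 − (-0.1442845)) = 5.9600000 − (0.0287662)/(0.2693550) = 5.8532033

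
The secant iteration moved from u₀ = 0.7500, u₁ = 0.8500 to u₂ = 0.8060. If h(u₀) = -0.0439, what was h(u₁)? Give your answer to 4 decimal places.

0.0345

The secant line through (0.7500, -0.0439) and (0.8500, h(u₁)) crosses zero at u₂ = 0.8060.
So (0.7500, -0.0439), (0.8500, h(u₁)), (0.8060, 0) are collinear:
h(u₁) = -0.0439 · (0.8500 − 0.8060) / (0.7500 − 0.8060) = -0.0439 · (0.044000)/(-0.056000) = 0.034493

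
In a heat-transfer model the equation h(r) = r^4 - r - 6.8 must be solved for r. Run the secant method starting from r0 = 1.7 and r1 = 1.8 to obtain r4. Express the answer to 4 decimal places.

h(1.7) = -0.147900, h(1.8) = 1.897600
r2 = 1.800000 − 1.897600·(1.800000 − 1.700000) / (1.897600 − (-0.147900)) = 1.800000 − (0.189760)/(2.045500) = 1.707231
h(1.707231) = -0.012127
r3 = 1.707231 − (-0.012127)·(1.707231 − 1.800000) / (-0.012127 − 1.897600) = 1.707231 − (0.001125)/(-1.909727) = 1.707820
h(1.707820) = -0.000985
r4 = 1.707820 − (-0.000985)·(1.707820 − 1.707231) / (-0.000985 − (-0.012127)) = 1.707820 − (-0.000001)/(0.011143) = 1.707872

1.7079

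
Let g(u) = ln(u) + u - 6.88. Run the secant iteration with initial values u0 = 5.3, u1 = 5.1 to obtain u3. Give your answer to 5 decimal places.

g(5.3) = 0.0877068, g(5.1) = -0.1507595
u2 = 5.1000000 − (-0.1507595)·(5.1000000 − 5.3000000) / (-0.1507595 − 0.0877068) = 5.1000000 − (0.0301519)/(-0.2384663) = 5.2264409
g(5.2264409) = 0.0001714
u3 = 5.2264409 − 0.0001714·(5.2264409 − 5.1000000) / (0.0001714 − (-0.1507595)) = 5.2264409 − (0.0000217)/(0.1509309) = 5.2262973

5.22630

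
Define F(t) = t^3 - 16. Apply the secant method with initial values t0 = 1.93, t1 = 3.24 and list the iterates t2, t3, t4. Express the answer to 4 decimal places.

2.3603, 2.4805, 2.5225

F(1.93) = -8.810943, F(3.24) = 18.012224
t2 = 3.240000 − 18.012224·(3.240000 − 1.930000) / (18.012224 − (-8.810943)) = 3.240000 − (23.596013)/(26.823167) = 2.360312
F(2.360312) = -2.850527
t3 = 2.360312 − (-2.850527)·(2.360312 − 3.240000) / (-2.850527 − 18.012224) = 2.360312 − (2.507574)/(-20.862751) = 2.480506
F(2.480506) = -0.737670
t4 = 2.480506 − (-0.737670)·(2.480506 − 2.360312) / (-0.737670 − (-2.850527)) = 2.480506 − (-0.088663)/(2.112858) = 2.522470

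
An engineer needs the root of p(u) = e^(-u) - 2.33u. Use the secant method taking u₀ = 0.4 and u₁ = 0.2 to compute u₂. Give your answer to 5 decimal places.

0.31482

p(0.4) = -0.2616800, p(0.2) = 0.3527308
u₂ = 0.2000000 − 0.3527308·(0.2000000 − 0.4000000) / (0.3527308 − (-0.2616800)) = 0.2000000 − (-0.0705462)/(0.6144107) = 0.3148192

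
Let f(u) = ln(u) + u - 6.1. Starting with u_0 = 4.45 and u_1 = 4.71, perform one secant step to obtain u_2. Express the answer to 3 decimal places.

4.579

f(4.45) = -0.15710, f(4.71) = 0.15969
u_2 = 4.71000 − 0.15969·(4.71000 − 4.45000) / (0.15969 − (-0.15710)) = 4.71000 − (0.04152)/(0.31678) = 4.57894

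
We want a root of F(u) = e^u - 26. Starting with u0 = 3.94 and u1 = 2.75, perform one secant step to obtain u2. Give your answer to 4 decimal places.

3.0945

F(3.94) = 25.418601, F(2.75) = -10.357368
u2 = 2.750000 − (-10.357368)·(2.750000 − 3.940000) / (-10.357368 − 25.418601) = 2.750000 − (12.325268)/(-35.775969) = 3.094512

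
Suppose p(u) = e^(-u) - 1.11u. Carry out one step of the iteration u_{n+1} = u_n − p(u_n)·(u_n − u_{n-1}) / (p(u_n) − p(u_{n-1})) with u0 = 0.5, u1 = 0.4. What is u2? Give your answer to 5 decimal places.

p(0.5) = 0.0515307, p(0.4) = 0.2263200
u2 = 0.4000000 − 0.2263200·(0.4000000 − 0.5000000) / (0.2263200 − 0.0515307) = 0.4000000 − (-0.0226320)/(0.1747894) = 0.5294816

0.52948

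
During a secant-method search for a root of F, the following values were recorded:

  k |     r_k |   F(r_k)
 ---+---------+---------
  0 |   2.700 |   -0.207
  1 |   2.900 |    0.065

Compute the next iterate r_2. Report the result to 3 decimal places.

r_2 = 2.900 − 0.065·(2.900 − 2.700) / (0.065 − (-0.207))
   = 2.900 − (0.01300)/(0.27200) = 2.85221

2.852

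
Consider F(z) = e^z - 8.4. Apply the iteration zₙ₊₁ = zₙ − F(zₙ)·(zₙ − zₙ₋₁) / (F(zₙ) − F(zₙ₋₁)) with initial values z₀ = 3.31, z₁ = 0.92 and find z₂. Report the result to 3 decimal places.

F(3.31) = 18.98513, F(0.92) = -5.89071
z₂ = 0.92000 − (-5.89071)·(0.92000 − 3.31000) / (-5.89071 − 18.98513) = 0.92000 − (14.07880)/(-24.87584) = 1.48596

1.486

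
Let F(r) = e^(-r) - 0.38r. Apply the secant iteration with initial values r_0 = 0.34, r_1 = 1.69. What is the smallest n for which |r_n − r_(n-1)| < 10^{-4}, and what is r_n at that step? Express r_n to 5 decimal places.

F(0.34) = 0.5825703, F(1.69) = -0.4576805
r_2 = 1.6900000 − (-0.4576805)·(1.3500000)/(-1.0402508) = 1.0960388;  |Δ| = 0.5939612
F(1.0960388) = -0.0823025
r_3 = 1.0960388 − (-0.0823025)·(-0.5939612)/(0.3753780) = 0.9658115;  |Δ| = 0.1302273
F(0.9658115) = 0.0136658
r_4 = 0.9658115 − 0.0136658·(-0.1302273)/(0.0959683) = 0.9843557;  |Δ| = 0.0185443
F(0.9843557) = -0.0003753
r_5 = 0.9843557 − (-0.0003753)·(0.0185443)/(-0.0140411) = 0.9838601;  |Δ| = 0.0004956
F(0.9838601) = -0.0000017
r_6 = 0.9838601 − (-0.0000017)·(-0.0004956)/(0.0003736) = 0.9838579;  |Δ| = 0.0000022
|r_6 − r_5| = 0.0000022 < 10^{-4}

n = 6, r_n = 0.98386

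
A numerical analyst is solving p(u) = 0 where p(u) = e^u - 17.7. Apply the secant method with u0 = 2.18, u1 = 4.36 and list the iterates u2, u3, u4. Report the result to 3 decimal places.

p(2.18) = -8.85369, p(4.36) = 60.55713
u2 = 4.36000 − 60.55713·(4.36000 − 2.18000) / (60.55713 − (-8.85369)) = 4.36000 − (132.01455)/(69.41083) = 2.45807
p(2.45807) = -6.01776
u3 = 2.45807 − (-6.01776)·(2.45807 − 4.36000) / (-6.01776 − 60.55713) = 2.45807 − (11.44536)/(-66.57489) = 2.62999
p(2.62999) = -3.82641
u4 = 2.62999 − (-3.82641)·(2.62999 − 2.45807) / (-3.82641 − (-6.01776)) = 2.62999 − (-0.65783)/(2.19135) = 2.93018

2.458, 2.630, 2.930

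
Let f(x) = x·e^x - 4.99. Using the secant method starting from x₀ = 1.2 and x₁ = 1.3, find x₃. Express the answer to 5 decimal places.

1.32554

f(1.2) = -1.0058597, f(1.3) = -0.2199143
x₂ = 1.3000000 − (-0.2199143)·(1.3000000 − 1.2000000) / (-0.2199143 − (-1.0058597)) = 1.3000000 − (-0.0219914)/(0.7859454) = 1.3279809
f(1.3279809) = 0.0210251
x₃ = 1.3279809 − 0.0210251·(1.3279809 − 1.3000000) / (0.0210251 − (-0.2199143)) = 1.3279809 − (0.0005883)/(0.2409395) = 1.3255392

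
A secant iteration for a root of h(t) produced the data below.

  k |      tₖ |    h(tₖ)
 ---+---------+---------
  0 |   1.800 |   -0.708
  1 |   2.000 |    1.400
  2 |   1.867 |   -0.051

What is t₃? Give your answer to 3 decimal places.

1.872

t₃ = 1.867 − (-0.051)·(1.867 − 2.000) / (-0.051 − 1.400)
   = 1.867 − (0.00678)/(-1.45100) = 1.87167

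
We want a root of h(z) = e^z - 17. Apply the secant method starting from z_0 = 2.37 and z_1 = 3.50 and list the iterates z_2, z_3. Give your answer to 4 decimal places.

h(2.37) = -6.302608, h(3.50) = 16.115452
z_2 = 3.500000 − 16.115452·(3.500000 − 2.370000) / (16.115452 − (-6.302608)) = 3.500000 − (18.210461)/(22.418060) = 2.687688
h(2.687688) = -2.302346
z_3 = 2.687688 − (-2.302346)·(2.687688 − 3.500000) / (-2.302346 − 16.115452) = 2.687688 − (1.870223)/(-18.417798) = 2.789232

2.6877, 2.7892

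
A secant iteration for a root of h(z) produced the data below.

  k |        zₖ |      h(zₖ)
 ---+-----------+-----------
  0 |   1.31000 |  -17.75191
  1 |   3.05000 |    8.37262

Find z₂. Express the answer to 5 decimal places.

z₂ = 3.05000 − 8.37262·(3.05000 − 1.31000) / (8.37262 − (-17.75191))
   = 3.05000 − (14.5683588)/(26.1245300) = 2.4923494

2.49235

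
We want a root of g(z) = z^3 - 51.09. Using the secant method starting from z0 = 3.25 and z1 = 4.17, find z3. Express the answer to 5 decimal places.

3.70407

g(3.25) = -16.7618750, g(4.17) = 21.4217130
z2 = 4.1700000 − 21.4217130·(4.1700000 − 3.2500000) / (21.4217130 − (-16.7618750)) = 4.1700000 − (19.7079760)/(38.1835880) = 3.6538626
g(3.6538626) = -2.3083311
z3 = 3.6538626 − (-2.3083311)·(3.6538626 − 4.1700000) / (-2.3083311 − 21.4217130) = 3.6538626 − (1.1914159)/(-23.7300441) = 3.7040697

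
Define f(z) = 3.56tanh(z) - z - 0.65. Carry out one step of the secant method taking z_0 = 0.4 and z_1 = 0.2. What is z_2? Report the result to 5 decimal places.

0.26549

f(0.4) = 0.3026183, f(0.2) = -0.1473439
z_2 = 0.2000000 − (-0.1473439)·(0.2000000 − 0.4000000) / (-0.1473439 − 0.3026183) = 0.2000000 − (0.0294688)/(-0.4499622) = 0.2654917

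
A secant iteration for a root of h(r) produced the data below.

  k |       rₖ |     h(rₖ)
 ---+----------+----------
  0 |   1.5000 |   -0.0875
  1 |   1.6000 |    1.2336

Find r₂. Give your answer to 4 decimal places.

r₂ = 1.6000 − 1.2336·(1.6000 − 1.5000) / (1.2336 − (-0.0875))
   = 1.6000 − (0.123360)/(1.321100) = 1.506623

1.5066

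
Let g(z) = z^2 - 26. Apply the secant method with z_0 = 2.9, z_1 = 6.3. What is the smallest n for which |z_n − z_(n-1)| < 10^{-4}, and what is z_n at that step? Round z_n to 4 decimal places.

g(2.9) = -17.590000, g(6.3) = 13.690000
z_2 = 6.300000 − 13.690000·(3.400000)/(31.280000) = 4.811957;  |Δ| = 1.488043
g(4.811957) = -2.845074
z_3 = 4.811957 − (-2.845074)·(-1.488043)/(-16.535074) = 5.067994;  |Δ| = 0.256037
g(5.067994) = -0.315439
z_4 = 5.067994 − (-0.315439)·(0.256037)/(2.529635) = 5.099921;  |Δ| = 0.031927
g(5.099921) = 0.009194
z_5 = 5.099921 − 0.009194·(0.031927)/(0.324633) = 5.099017;  |Δ| = 0.000904
g(5.099017) = -0.000028
z_6 = 5.099017 − (-0.000028)·(-0.000904)/(-0.009222) = 5.099020;  |Δ| = 0.000003
|z_6 − z_5| = 0.000003 < 10^{-4}

n = 6, z_n = 5.0990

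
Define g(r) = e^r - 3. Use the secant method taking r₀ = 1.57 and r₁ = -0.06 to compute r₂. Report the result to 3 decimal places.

g(1.57) = 1.80665, g(-0.06) = -2.05824
r₂ = -0.06000 − (-2.05824)·(-0.06000 − 1.57000) / (-2.05824 − 1.80665) = -0.06000 − (3.35492)/(-3.86488) = 0.80805

0.808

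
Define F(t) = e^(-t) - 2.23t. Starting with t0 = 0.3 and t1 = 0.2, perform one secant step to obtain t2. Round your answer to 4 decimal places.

0.3239

F(0.3) = 0.071818, F(0.2) = 0.372731
t2 = 0.200000 − 0.372731·(0.200000 − 0.300000) / (0.372731 − 0.071818) = 0.200000 − (-0.037273)/(0.300913) = 0.323867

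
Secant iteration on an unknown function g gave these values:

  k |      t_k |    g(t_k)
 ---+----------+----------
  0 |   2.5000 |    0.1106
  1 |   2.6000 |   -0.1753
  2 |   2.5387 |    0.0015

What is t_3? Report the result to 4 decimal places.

t_3 = 2.5387 − 0.0015·(2.5387 − 2.6000) / (0.0015 − (-0.1753))
   = 2.5387 − (-0.000092)/(0.176800) = 2.539220

2.5392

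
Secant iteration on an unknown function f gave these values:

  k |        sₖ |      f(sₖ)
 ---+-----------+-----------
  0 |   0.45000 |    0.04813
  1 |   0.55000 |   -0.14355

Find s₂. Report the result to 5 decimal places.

s₂ = 0.55000 − (-0.14355)·(0.55000 − 0.45000) / (-0.14355 − 0.04813)
   = 0.55000 − (-0.0143550)/(-0.1916800) = 0.4751096

0.47511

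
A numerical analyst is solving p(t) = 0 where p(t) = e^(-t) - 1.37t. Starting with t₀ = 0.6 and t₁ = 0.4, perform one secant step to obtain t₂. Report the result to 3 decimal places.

0.462

p(0.6) = -0.27319, p(0.4) = 0.12232
t₂ = 0.40000 − 0.12232·(0.40000 − 0.60000) / (0.12232 − (-0.27319)) = 0.40000 − (-0.02446)/(0.39551) = 0.46185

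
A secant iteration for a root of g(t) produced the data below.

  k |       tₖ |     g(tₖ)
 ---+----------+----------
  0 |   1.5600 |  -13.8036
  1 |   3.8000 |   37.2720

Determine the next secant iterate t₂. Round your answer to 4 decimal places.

t₂ = 3.8000 − 37.2720·(3.8000 − 1.5600) / (37.2720 − (-13.8036))
   = 3.8000 − (83.489280)/(51.075600) = 2.165378

2.1654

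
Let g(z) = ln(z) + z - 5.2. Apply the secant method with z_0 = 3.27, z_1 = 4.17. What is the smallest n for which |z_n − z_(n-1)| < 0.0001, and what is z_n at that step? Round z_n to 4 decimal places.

n = 4, z_n = 3.8515

g(3.27) = -0.745210, g(4.17) = 0.397916
z_2 = 4.170000 − 0.397916·(0.900000)/(1.143126) = 3.856715;  |Δ| = 0.313285
g(3.856715) = 0.006531
z_3 = 3.856715 − 0.006531·(-0.313285)/(-0.391385) = 3.851487;  |Δ| = 0.005227
g(3.851487) = -0.000053
z_4 = 3.851487 − (-0.000053)·(-0.005227)/(-0.006584) = 3.851530;  |Δ| = 0.000042
|z_4 − z_3| = 0.000042 < 0.0001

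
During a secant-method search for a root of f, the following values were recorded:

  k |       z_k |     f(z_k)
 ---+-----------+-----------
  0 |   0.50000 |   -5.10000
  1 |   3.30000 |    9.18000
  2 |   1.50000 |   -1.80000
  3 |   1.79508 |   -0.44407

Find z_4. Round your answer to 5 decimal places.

z_4 = 1.79508 − (-0.44407)·(1.79508 − 1.50000) / (-0.44407 − (-1.80000))
   = 1.79508 − (-0.1310362)/(1.3559300) = 1.8917193

1.89172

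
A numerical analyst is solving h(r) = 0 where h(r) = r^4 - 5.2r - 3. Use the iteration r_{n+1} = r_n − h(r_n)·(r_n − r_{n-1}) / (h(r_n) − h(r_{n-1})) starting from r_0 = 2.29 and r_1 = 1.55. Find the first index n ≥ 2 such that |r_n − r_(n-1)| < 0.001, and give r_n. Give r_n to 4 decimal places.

h(2.29) = 12.592585, h(1.55) = -5.287994
r_2 = 1.550000 − (-5.287994)·(-0.740000)/(-17.880579) = 1.768847;  |Δ| = 0.218847
h(1.768847) = -2.408487
r_3 = 1.768847 − (-2.408487)·(0.218847)/(2.879506) = 1.951896;  |Δ| = 0.183049
h(1.951896) = 1.365470
r_4 = 1.951896 − 1.365470·(0.183049)/(3.773958) = 1.885667;  |Δ| = 0.066230
h(1.885667) = -0.162190
r_5 = 1.885667 − (-0.162190)·(-0.066230)/(-1.527660) = 1.892698;  |Δ| = 0.007032
h(1.892698) = -0.009113
r_6 = 1.892698 − (-0.009113)·(0.007032)/(0.153077) = 1.893117;  |Δ| = 0.000419
|r_6 − r_5| = 0.000419 < 0.001

n = 6, r_n = 1.8931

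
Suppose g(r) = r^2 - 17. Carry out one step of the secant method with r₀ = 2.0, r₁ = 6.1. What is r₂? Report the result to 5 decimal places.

g(2.0) = -13.0000000, g(6.1) = 20.2100000
r₂ = 6.1000000 − 20.2100000·(6.1000000 − 2.0000000) / (20.2100000 − (-13.0000000)) = 6.1000000 − (82.8610000)/(33.2100000) = 3.6049383

3.60494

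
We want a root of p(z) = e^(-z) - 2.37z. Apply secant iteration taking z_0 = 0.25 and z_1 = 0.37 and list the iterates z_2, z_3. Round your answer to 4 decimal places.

p(0.25) = 0.186301, p(0.37) = -0.186166
z_2 = 0.370000 − (-0.186166)·(0.370000 − 0.250000) / (-0.186166 − 0.186301) = 0.370000 − (-0.022340)/(-0.372466) = 0.310022
p(0.310022) = -0.001321
z_3 = 0.310022 − (-0.001321)·(0.310022 − 0.370000) / (-0.001321 − (-0.186166)) = 0.310022 − (0.000079)/(0.184845) = 0.309593

0.3100, 0.3096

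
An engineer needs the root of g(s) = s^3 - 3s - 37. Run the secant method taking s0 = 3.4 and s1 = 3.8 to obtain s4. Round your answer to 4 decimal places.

g(3.4) = -7.896000, g(3.8) = 6.472000
s2 = 3.800000 − 6.472000·(3.800000 − 3.400000) / (6.472000 − (-7.896000)) = 3.800000 − (2.588800)/(14.368000) = 3.619822
g(3.619822) = -0.428542
s3 = 3.619822 − (-0.428542)·(3.619822 − 3.800000) / (-0.428542 − 6.472000) = 3.619822 − (0.077214)/(-6.900542) = 3.631011
g(3.631011) = -0.020896
s4 = 3.631011 − (-0.020896)·(3.631011 − 3.619822) / (-0.020896 − (-0.428542)) = 3.631011 − (-0.000234)/(0.407646) = 3.631585

3.6316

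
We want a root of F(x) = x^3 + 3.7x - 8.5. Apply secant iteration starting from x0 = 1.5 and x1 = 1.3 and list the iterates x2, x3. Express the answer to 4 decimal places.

1.4557, 1.4588

F(1.5) = 0.425000, F(1.3) = -1.493000
x2 = 1.300000 − (-1.493000)·(1.300000 − 1.500000) / (-1.493000 − 0.425000) = 1.300000 − (0.298600)/(-1.918000) = 1.455683
F(1.455683) = -0.029362
x3 = 1.455683 − (-0.029362)·(1.455683 − 1.300000) / (-0.029362 − (-1.493000)) = 1.455683 − (-0.004571)/(1.463638) = 1.458806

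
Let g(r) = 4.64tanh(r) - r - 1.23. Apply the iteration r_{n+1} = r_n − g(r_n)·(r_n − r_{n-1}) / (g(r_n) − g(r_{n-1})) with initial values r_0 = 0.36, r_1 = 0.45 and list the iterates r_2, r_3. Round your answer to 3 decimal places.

0.356, 0.356

g(0.36) = 0.01179, g(0.45) = 0.27761
r_2 = 0.45000 − 0.27761·(0.45000 − 0.36000) / (0.27761 − 0.01179) = 0.45000 − (0.02499)/(0.26582) = 0.35601
g(0.35601) = -0.00056
r_3 = 0.35601 − (-0.00056)·(0.35601 − 0.45000) / (-0.00056 − 0.27761) = 0.35601 − (0.00005)/(-0.27817) = 0.35619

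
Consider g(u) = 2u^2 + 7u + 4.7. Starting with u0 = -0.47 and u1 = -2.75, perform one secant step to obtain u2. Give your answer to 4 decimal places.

g(-0.47) = 1.851800, g(-2.75) = 0.575000
u2 = -2.750000 − 0.575000·(-2.750000 − (-0.470000)) / (0.575000 − 1.851800) = -2.750000 − (-1.311000)/(-1.276800) = -3.776786

-3.7768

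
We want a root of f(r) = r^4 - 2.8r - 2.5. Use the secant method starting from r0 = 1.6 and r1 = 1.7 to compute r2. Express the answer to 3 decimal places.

f(1.6) = -0.42640, f(1.7) = 1.09210
r2 = 1.70000 − 1.09210·(1.70000 − 1.60000) / (1.09210 − (-0.42640)) = 1.70000 − (0.10921)/(1.51850) = 1.62808

1.628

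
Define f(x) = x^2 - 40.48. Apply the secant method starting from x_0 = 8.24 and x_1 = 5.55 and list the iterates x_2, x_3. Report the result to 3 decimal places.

f(8.24) = 27.41760, f(5.55) = -9.67750
x_2 = 5.55000 − (-9.67750)·(5.55000 − 8.24000) / (-9.67750 − 27.41760) = 5.55000 − (26.03247)/(-37.09510) = 6.25178
f(6.25178) = -1.39529
x_3 = 6.25178 − (-1.39529)·(6.25178 − 5.55000) / (-1.39529 − (-9.67750)) = 6.25178 − (-0.97918)/(8.28221) = 6.37000

6.252, 6.370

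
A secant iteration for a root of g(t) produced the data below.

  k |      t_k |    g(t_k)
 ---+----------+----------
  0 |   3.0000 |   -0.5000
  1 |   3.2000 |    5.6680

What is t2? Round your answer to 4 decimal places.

t2 = 3.2000 − 5.6680·(3.2000 − 3.0000) / (5.6680 − (-0.5000))
   = 3.2000 − (1.133600)/(6.168000) = 3.016213

3.0162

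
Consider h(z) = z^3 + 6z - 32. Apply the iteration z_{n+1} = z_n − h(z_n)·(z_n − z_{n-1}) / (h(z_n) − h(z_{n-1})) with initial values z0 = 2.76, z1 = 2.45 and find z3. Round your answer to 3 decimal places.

h(2.76) = 5.58458, h(2.45) = -2.59387
z2 = 2.45000 − (-2.59387)·(2.45000 − 2.76000) / (-2.59387 − 5.58458) = 2.45000 − (0.80410)/(-8.17845) = 2.54832
h(2.54832) = -0.16147
z3 = 2.54832 − (-0.16147)·(2.54832 − 2.45000) / (-0.16147 − (-2.59387)) = 2.54832 − (-0.01588)/(2.43241) = 2.55485

2.555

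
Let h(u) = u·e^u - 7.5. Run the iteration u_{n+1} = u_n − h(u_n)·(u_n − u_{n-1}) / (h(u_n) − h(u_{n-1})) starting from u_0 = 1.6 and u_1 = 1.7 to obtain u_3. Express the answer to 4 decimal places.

h(1.6) = 0.424852, h(1.7) = 1.805711
u_2 = 1.700000 − 1.805711·(1.700000 − 1.600000) / (1.805711 − 0.424852) = 1.700000 − (0.180571)/(1.380859) = 1.569233
h(1.569233) = 0.036965
u_3 = 1.569233 − 0.036965·(1.569233 − 1.700000) / (0.036965 − 1.805711) = 1.569233 − (-0.004834)/(-1.768745) = 1.566500

1.5665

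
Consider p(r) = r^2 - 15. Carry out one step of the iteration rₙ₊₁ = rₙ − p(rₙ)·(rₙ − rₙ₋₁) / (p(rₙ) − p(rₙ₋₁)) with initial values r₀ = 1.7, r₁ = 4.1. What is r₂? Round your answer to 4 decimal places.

3.7879

p(1.7) = -12.110000, p(4.1) = 1.810000
r₂ = 4.100000 − 1.810000·(4.100000 − 1.700000) / (1.810000 − (-12.110000)) = 4.100000 − (4.344000)/(13.920000) = 3.787931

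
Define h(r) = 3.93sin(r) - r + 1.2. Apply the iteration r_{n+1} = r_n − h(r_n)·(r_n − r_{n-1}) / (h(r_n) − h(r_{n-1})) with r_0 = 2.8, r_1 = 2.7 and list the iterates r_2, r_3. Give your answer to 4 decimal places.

h(2.8) = -0.283497, h(2.7) = 0.179603
r_2 = 2.700000 − 0.179603·(2.700000 − 2.800000) / (0.179603 − (-0.283497)) = 2.700000 − (-0.017960)/(0.463099) = 2.738783
h(2.738783) = 0.001796
r_3 = 2.738783 − 0.001796·(2.738783 − 2.700000) / (0.001796 − 0.179603) = 2.738783 − (0.000070)/(-0.177807) = 2.739175

2.7388, 2.7392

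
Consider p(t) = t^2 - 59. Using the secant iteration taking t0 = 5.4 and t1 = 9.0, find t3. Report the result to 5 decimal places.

7.66442

p(5.4) = -29.8400000, p(9.0) = 22.0000000
t2 = 9.0000000 − 22.0000000·(9.0000000 − 5.4000000) / (22.0000000 − (-29.8400000)) = 9.0000000 − (79.2000000)/(51.8400000) = 7.4722222
p(7.4722222) = -3.1658951
t3 = 7.4722222 − (-3.1658951)·(7.4722222 − 9.0000000) / (-3.1658951 − 22.0000000) = 7.4722222 − (4.8367841)/(-25.1658951) = 7.6644182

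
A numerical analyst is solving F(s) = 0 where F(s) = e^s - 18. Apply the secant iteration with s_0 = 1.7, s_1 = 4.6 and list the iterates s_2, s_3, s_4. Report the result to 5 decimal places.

F(1.7) = -12.5260526, F(4.6) = 81.4843156
s_2 = 4.6000000 − 81.4843156·(4.6000000 − 1.7000000) / (81.4843156 − (-12.5260526)) = 4.6000000 − (236.3045154)/(94.0103683) = 2.0863994
F(2.0863994) = -9.9441428
s_3 = 2.0863994 − (-9.9441428)·(2.0863994 − 4.6000000) / (-9.9441428 − 81.4843156) = 2.0863994 − (24.9956030)/(-91.4284584) = 2.3597892
F(2.3597892) = -7.4112812
s_4 = 2.3597892 − (-7.4112812)·(2.3597892 − 2.0863994) / (-7.4112812 − (-9.9441428)) = 2.3597892 − (-2.0261683)/(2.5328617) = 3.1597414

2.08640, 2.35979, 3.15974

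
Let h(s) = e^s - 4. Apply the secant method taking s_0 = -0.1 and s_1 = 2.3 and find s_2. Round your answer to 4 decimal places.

h(-0.1) = -3.095163, h(2.3) = 5.974182
s_2 = 2.300000 − 5.974182·(2.300000 − (-0.100000)) / (5.974182 − (-3.095163)) = 2.300000 − (14.338038)/(9.069345) = 0.719066

0.7191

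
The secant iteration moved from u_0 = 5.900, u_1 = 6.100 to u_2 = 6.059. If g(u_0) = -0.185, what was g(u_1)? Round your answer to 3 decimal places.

0.048

The secant line through (5.900, -0.185) and (6.100, g(u_1)) crosses zero at u_2 = 6.059.
So (5.900, -0.185), (6.100, g(u_1)), (6.059, 0) are collinear:
g(u_1) = -0.185 · (6.100 − 6.059) / (5.900 − 6.059) = -0.185 · (0.04100)/(-0.15900) = 0.04770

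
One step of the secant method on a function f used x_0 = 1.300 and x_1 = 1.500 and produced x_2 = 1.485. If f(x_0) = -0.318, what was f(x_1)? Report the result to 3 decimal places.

0.026

The secant line through (1.300, -0.318) and (1.500, f(x_1)) crosses zero at x_2 = 1.485.
So (1.300, -0.318), (1.500, f(x_1)), (1.485, 0) are collinear:
f(x_1) = -0.318 · (1.500 − 1.485) / (1.300 − 1.485) = -0.318 · (0.01500)/(-0.18500) = 0.02578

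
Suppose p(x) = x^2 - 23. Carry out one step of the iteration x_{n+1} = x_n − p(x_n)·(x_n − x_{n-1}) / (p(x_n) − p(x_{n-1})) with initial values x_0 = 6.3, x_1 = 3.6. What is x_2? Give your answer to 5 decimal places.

p(6.3) = 16.6900000, p(3.6) = -10.0400000
x_2 = 3.6000000 − (-10.0400000)·(3.6000000 − 6.3000000) / (-10.0400000 − 16.6900000) = 3.6000000 − (27.1080000)/(-26.7300000) = 4.6141414

4.61414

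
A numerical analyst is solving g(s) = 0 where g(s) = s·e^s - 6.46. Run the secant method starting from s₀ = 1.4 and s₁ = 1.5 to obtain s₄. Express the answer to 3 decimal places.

g(1.4) = -0.78272, g(1.5) = 0.26253
s₂ = 1.50000 − 0.26253·(1.50000 − 1.40000) / (0.26253 − (-0.78272)) = 1.50000 − (0.02625)/(1.04525) = 1.47488
g(1.47488) = -0.01399
s₃ = 1.47488 − (-0.01399)·(1.47488 − 1.50000) / (-0.01399 − 0.26253) = 1.47488 − (0.00035)/(-0.27652) = 1.47615
g(1.47615) = -0.00023
s₄ = 1.47615 − (-0.00023)·(1.47615 − 1.47488) / (-0.00023 − (-0.01399)) = 1.47615 − (0.00000)/(0.01375) = 1.47618

1.476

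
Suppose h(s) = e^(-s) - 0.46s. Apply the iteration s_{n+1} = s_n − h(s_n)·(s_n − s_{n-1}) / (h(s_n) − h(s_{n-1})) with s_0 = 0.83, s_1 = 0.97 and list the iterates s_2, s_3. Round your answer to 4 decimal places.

0.8926, 0.8914

h(0.83) = 0.054249, h(0.97) = -0.067117
s_2 = 0.970000 − (-0.067117)·(0.970000 − 0.830000) / (-0.067117 − 0.054249) = 0.970000 − (-0.009396)/(-0.121366) = 0.892578
h(0.892578) = -0.000988
s_3 = 0.892578 − (-0.000988)·(0.892578 − 0.970000) / (-0.000988 − (-0.067117)) = 0.892578 − (0.000076)/(0.066129) = 0.891422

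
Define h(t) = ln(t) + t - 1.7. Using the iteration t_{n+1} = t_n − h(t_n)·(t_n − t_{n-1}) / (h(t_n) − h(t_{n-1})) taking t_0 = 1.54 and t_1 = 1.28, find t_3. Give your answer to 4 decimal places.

1.3788

h(1.54) = 0.271782, h(1.28) = -0.173140
t_2 = 1.280000 − (-0.173140)·(1.280000 − 1.540000) / (-0.173140 − 0.271782) = 1.280000 − (0.045016)/(-0.444922) = 1.381178
h(1.381178) = 0.004115
t_3 = 1.381178 − 0.004115·(1.381178 − 1.280000) / (0.004115 − (-0.173140)) = 1.381178 − (0.000416)/(0.177255) = 1.378829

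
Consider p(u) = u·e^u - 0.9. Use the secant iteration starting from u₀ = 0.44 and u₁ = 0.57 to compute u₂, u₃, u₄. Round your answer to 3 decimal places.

0.527, 0.530, 0.530

p(0.44) = -0.21681, p(0.57) = 0.10791
u₂ = 0.57000 − 0.10791·(0.57000 − 0.44000) / (0.10791 − (-0.21681)) = 0.57000 − (0.01403)/(0.32472) = 0.52680
p(0.52680) = -0.00787
u₃ = 0.52680 − (-0.00787)·(0.52680 − 0.57000) / (-0.00787 − 0.10791) = 0.52680 − (0.00034)/(-0.11578) = 0.52973
p(0.52973) = -0.00026
u₄ = 0.52973 − (-0.00026)·(0.52973 − 0.52680) / (-0.00026 − (-0.00787)) = 0.52973 − (0.00000)/(0.00761) = 0.52983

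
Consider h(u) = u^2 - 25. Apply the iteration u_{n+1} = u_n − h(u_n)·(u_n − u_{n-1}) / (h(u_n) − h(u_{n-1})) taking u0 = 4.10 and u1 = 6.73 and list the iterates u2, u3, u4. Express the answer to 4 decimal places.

h(4.10) = -8.190000, h(6.73) = 20.292900
u2 = 6.730000 − 20.292900·(6.730000 − 4.100000) / (20.292900 − (-8.190000)) = 6.730000 − (53.370327)/(28.482900) = 4.856233
h(4.856233) = -1.417004
u3 = 4.856233 − (-1.417004)·(4.856233 − 6.730000) / (-1.417004 − 20.292900) = 4.856233 − (2.655136)/(-21.709904) = 4.978533
h(4.978533) = -0.214206
u4 = 4.978533 − (-0.214206)·(4.978533 − 4.856233) / (-0.214206 − (-1.417004)) = 4.978533 − (-0.026197)/(1.202799) = 5.000314

4.8562, 4.9785, 5.0003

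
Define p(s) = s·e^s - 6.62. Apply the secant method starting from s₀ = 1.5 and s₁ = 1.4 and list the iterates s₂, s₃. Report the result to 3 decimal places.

p(1.5) = 0.10253, p(1.4) = -0.94272
s₂ = 1.40000 − (-0.94272)·(1.40000 − 1.50000) / (-0.94272 − 0.10253) = 1.40000 − (0.09427)/(-1.04525) = 1.49019
p(1.49019) = -0.00662
s₃ = 1.49019 − (-0.00662)·(1.49019 − 1.40000) / (-0.00662 − (-0.94272)) = 1.49019 − (-0.00060)/(0.93610) = 1.49083

1.490, 1.491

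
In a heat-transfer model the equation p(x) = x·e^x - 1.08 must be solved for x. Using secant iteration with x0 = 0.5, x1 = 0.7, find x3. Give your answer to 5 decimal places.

0.59477

p(0.5) = -0.2556394, p(0.7) = 0.3296269
x2 = 0.7000000 − 0.3296269·(0.7000000 − 0.5000000) / (0.3296269 − (-0.2556394)) = 0.7000000 − (0.0659254)/(0.5852663) = 0.5873583
p(0.5873583) = -0.0232078
x3 = 0.5873583 − (-0.0232078)·(0.5873583 − 0.7000000) / (-0.0232078 − 0.3296269) = 0.5873583 − (0.0026142)/(-0.3528347) = 0.5947674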